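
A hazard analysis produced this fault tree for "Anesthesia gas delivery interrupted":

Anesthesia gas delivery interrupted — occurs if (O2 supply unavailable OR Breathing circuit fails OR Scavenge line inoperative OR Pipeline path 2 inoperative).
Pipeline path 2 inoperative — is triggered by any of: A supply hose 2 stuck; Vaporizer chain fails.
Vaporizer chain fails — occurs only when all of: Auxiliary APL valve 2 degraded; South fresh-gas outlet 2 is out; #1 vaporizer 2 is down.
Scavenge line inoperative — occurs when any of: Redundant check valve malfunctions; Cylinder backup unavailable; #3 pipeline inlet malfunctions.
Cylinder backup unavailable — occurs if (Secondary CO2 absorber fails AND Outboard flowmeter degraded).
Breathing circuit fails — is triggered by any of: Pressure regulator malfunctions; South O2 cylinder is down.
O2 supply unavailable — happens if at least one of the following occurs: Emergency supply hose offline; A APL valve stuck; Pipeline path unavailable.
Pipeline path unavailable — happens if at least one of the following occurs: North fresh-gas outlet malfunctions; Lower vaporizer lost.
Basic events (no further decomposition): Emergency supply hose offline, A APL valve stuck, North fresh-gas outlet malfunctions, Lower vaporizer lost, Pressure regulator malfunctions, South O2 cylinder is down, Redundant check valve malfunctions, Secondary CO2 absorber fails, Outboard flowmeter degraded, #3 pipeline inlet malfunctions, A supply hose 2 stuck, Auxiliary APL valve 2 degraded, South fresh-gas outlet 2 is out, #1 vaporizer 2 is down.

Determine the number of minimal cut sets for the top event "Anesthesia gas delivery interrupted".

11

Pipeline path unavailable [OR]: union of children's cut sets → 2 cut set(s).
O2 supply unavailable [OR]: union of children's cut sets → 4 cut set(s).
Breathing circuit fails [OR]: union of children's cut sets → 2 cut set(s).
Cylinder backup unavailable [AND]: one cut set from each child combined → 1 × 1 = 1 cut set(s).
Scavenge line inoperative [OR]: union of children's cut sets → 3 cut set(s).
Vaporizer chain fails [AND]: one cut set from each child combined → 1 × 1 × 1 = 1 cut set(s).
Pipeline path 2 inoperative [OR]: union of children's cut sets → 2 cut set(s).
Anesthesia gas delivery interrupted [OR]: union of children's cut sets → 11 cut set(s).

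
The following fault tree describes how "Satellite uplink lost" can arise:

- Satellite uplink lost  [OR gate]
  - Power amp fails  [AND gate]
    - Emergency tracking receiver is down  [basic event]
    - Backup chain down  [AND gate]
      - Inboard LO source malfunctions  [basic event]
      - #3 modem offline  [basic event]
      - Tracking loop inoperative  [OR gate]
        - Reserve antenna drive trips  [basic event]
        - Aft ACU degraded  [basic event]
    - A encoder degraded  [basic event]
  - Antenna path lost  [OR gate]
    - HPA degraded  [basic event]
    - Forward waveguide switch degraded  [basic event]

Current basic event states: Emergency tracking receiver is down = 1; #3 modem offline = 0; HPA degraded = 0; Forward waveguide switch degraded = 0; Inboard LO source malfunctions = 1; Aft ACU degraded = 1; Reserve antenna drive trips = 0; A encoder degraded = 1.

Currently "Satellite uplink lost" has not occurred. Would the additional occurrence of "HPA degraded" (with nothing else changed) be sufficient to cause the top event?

Yes

Counterfactual: set "HPA degraded" to occurred.
Tracking loop inoperative [OR]: Reserve antenna drive trips=not, Aft ACU degraded=occurs → at least one input occurs → occurs.
Backup chain down [AND]: Inboard LO source malfunctions=occurs, #3 modem offline=not, Tracking loop inoperative=occurs → not all inputs occur → does not occur.
Power amp fails [AND]: Emergency tracking receiver is down=occurs, Backup chain down=not, A encoder degraded=occurs → not all inputs occur → does not occur.
Antenna path lost [OR]: HPA degraded=occurs, Forward waveguide switch degraded=not → at least one input occurs → occurs.
Satellite uplink lost [OR]: Power amp fails=not, Antenna path lost=occurs → at least one input occurs → occurs.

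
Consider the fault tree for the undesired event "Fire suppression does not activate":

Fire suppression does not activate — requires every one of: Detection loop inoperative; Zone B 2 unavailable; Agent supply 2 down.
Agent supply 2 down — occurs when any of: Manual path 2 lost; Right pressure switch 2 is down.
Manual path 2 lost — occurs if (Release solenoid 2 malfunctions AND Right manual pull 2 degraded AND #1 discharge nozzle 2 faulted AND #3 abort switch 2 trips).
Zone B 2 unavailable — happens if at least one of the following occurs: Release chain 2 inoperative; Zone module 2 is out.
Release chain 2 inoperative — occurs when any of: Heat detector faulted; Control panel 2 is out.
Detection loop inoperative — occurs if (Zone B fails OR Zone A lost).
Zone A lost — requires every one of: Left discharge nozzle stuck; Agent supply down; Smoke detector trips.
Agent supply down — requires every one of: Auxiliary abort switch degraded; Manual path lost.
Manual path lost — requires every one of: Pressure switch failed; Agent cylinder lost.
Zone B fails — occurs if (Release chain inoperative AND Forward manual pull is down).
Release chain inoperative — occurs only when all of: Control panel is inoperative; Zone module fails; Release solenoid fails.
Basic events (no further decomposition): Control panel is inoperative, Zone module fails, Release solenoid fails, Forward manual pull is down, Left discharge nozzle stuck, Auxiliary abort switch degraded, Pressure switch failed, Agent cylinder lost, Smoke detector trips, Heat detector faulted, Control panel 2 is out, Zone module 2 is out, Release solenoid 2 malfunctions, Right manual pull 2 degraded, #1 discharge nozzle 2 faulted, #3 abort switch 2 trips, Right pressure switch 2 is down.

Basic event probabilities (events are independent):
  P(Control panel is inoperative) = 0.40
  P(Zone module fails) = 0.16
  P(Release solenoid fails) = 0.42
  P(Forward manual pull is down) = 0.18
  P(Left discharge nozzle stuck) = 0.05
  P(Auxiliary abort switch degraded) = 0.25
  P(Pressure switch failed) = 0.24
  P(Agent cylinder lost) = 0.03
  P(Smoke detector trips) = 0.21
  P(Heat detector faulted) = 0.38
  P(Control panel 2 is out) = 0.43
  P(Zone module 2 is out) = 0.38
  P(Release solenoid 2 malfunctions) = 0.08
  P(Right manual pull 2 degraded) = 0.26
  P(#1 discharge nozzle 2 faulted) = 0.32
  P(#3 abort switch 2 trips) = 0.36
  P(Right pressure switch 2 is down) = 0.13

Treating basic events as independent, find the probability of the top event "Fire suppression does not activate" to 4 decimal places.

0.0005

P(Release chain inoperative) [AND] = 0.40 × 0.16 × 0.42 = 0.026880
P(Zone B fails) [AND] = 0.026880 × 0.18 = 0.004838
P(Manual path lost) [AND] = 0.24 × 0.03 = 0.007200
P(Agent supply down) [AND] = 0.25 × 0.007200 = 0.001800
P(Zone A lost) [AND] = 0.05 × 0.001800 × 0.21 = 0.000019
P(Detection loop inoperative) [OR] = 1 − (1−0.004838) × (1−0.000019) = 0.004857
P(Release chain 2 inoperative) [OR] = 1 − (1−0.38) × (1−0.43) = 0.646600
P(Zone B 2 unavailable) [OR] = 1 − (1−0.646600) × (1−0.38) = 0.780892
P(Manual path 2 lost) [AND] = 0.08 × 0.26 × 0.32 × 0.36 = 0.002396
P(Agent supply 2 down) [OR] = 1 − (1−0.002396) × (1−0.13) = 0.132085
P(Fire suppression does not activate) [AND] = 0.004857 × 0.780892 × 0.132085 = 0.000501
Rounded to 4 decimal places: P(Fire suppression does not activate) ≈ 0.0005.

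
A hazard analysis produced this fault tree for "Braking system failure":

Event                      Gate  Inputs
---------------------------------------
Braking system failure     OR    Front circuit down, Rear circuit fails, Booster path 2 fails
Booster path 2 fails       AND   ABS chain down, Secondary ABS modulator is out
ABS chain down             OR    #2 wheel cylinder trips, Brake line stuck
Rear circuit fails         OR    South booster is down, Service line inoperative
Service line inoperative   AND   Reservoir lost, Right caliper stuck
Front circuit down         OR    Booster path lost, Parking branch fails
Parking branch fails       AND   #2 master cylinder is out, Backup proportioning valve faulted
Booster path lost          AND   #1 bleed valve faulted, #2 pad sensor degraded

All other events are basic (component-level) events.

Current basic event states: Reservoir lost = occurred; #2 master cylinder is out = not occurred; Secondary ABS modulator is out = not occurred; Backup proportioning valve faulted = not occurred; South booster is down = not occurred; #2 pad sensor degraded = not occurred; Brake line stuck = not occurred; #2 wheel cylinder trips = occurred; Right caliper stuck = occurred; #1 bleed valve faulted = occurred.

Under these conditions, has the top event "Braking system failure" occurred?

Yes

Booster path lost [AND]: #1 bleed valve faulted=occurs, #2 pad sensor degraded=not → not all inputs occur → does not occur.
Parking branch fails [AND]: #2 master cylinder is out=not, Backup proportioning valve faulted=not → not all inputs occur → does not occur.
Front circuit down [OR]: Booster path lost=not, Parking branch fails=not → no input occurs → does not occur.
Service line inoperative [AND]: Reservoir lost=occurs, Right caliper stuck=occurs → all inputs occur → occurs.
Rear circuit fails [OR]: South booster is down=not, Service line inoperative=occurs → at least one input occurs → occurs.
ABS chain down [OR]: #2 wheel cylinder trips=occurs, Brake line stuck=not → at least one input occurs → occurs.
Booster path 2 fails [AND]: ABS chain down=occurs, Secondary ABS modulator is out=not → not all inputs occur → does not occur.
Braking system failure [OR]: Front circuit down=not, Rear circuit fails=occurs, Booster path 2 fails=not → at least one input occurs → occurs.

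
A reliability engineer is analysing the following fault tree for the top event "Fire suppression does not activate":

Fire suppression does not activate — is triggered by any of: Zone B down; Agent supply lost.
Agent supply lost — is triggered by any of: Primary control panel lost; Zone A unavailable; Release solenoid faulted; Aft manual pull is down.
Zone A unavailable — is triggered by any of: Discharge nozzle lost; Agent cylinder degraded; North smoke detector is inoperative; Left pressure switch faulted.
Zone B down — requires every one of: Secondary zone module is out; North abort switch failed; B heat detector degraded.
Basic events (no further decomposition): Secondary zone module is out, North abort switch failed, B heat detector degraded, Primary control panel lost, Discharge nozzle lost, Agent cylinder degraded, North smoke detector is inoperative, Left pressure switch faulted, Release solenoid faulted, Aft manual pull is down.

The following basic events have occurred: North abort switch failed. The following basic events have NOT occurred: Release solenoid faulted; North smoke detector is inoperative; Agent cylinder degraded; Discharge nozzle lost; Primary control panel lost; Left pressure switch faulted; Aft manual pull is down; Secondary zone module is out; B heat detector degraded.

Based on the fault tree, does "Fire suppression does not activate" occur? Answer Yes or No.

Zone B down [AND]: Secondary zone module is out=not, North abort switch failed=occurs, B heat detector degraded=not → not all inputs occur → does not occur.
Zone A unavailable [OR]: Discharge nozzle lost=not, Agent cylinder degraded=not, North smoke detector is inoperative=not, Left pressure switch faulted=not → no input occurs → does not occur.
Agent supply lost [OR]: Primary control panel lost=not, Zone A unavailable=not, Release solenoid faulted=not, Aft manual pull is down=not → no input occurs → does not occur.
Fire suppression does not activate [OR]: Zone B down=not, Agent supply lost=not → no input occurs → does not occur.

No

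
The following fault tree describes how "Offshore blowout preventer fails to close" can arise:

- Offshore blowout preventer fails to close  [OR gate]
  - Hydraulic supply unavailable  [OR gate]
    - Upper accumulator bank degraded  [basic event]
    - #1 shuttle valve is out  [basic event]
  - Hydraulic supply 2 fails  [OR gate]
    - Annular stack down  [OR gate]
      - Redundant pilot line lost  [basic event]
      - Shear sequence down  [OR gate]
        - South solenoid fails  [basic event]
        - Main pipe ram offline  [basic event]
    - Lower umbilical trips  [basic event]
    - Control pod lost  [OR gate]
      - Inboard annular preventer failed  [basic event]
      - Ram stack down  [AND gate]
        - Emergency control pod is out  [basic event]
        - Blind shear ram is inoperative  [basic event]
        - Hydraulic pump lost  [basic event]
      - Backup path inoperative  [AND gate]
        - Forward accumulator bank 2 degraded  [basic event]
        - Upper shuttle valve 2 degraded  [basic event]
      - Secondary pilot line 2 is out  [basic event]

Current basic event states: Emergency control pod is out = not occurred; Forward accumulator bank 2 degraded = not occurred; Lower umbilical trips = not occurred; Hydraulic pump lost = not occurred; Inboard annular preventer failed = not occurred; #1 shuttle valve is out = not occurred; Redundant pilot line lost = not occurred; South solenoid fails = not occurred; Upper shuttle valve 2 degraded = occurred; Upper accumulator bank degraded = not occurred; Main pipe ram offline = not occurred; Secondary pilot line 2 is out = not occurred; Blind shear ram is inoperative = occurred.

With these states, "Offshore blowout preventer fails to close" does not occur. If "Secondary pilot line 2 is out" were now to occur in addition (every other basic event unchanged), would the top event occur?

Yes

Counterfactual: set "Secondary pilot line 2 is out" to occurred.
Hydraulic supply unavailable [OR]: Upper accumulator bank degraded=not, #1 shuttle valve is out=not → no input occurs → does not occur.
Shear sequence down [OR]: South solenoid fails=not, Main pipe ram offline=not → no input occurs → does not occur.
Annular stack down [OR]: Redundant pilot line lost=not, Shear sequence down=not → no input occurs → does not occur.
Ram stack down [AND]: Emergency control pod is out=not, Blind shear ram is inoperative=occurs, Hydraulic pump lost=not → not all inputs occur → does not occur.
Backup path inoperative [AND]: Forward accumulator bank 2 degraded=not, Upper shuttle valve 2 degraded=occurs → not all inputs occur → does not occur.
Control pod lost [OR]: Inboard annular preventer failed=not, Ram stack down=not, Backup path inoperative=not, Secondary pilot line 2 is out=occurs → at least one input occurs → occurs.
Hydraulic supply 2 fails [OR]: Annular stack down=not, Lower umbilical trips=not, Control pod lost=occurs → at least one input occurs → occurs.
Offshore blowout preventer fails to close [OR]: Hydraulic supply unavailable=not, Hydraulic supply 2 fails=occurs → at least one input occurs → occurs.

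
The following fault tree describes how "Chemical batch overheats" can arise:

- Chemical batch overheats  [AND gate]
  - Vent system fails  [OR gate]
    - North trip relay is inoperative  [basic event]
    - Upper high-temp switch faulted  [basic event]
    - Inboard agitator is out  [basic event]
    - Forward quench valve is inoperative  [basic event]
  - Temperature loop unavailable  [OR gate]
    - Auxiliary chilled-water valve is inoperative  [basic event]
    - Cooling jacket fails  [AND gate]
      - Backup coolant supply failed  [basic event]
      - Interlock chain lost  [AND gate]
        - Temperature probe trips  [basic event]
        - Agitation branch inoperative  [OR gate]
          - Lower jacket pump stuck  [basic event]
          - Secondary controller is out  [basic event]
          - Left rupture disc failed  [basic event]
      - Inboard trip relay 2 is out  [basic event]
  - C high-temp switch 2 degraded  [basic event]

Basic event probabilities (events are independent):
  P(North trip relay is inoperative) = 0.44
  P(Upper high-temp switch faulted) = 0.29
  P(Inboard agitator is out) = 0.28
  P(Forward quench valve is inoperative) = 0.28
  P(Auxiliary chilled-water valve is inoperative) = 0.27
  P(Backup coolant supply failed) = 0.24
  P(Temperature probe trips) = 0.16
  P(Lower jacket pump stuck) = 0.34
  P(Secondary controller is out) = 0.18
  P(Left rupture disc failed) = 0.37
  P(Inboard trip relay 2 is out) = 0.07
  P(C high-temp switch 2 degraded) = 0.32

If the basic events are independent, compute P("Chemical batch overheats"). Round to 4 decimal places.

P(Vent system fails) [OR] = 1 − (1−0.44) × (1−0.29) × (1−0.28) × (1−0.28) = 0.793884
P(Agitation branch inoperative) [OR] = 1 − (1−0.34) × (1−0.18) × (1−0.37) = 0.659044
P(Interlock chain lost) [AND] = 0.16 × 0.659044 = 0.105447
P(Cooling jacket fails) [AND] = 0.24 × 0.105447 × 0.07 = 0.001772
P(Temperature loop unavailable) [OR] = 1 − (1−0.27) × (1−0.001772) = 0.271294
P(Chemical batch overheats) [AND] = 0.793884 × 0.271294 × 0.32 = 0.068920
Rounded to 4 decimal places: P(Chemical batch overheats) ≈ 0.0689.

0.0689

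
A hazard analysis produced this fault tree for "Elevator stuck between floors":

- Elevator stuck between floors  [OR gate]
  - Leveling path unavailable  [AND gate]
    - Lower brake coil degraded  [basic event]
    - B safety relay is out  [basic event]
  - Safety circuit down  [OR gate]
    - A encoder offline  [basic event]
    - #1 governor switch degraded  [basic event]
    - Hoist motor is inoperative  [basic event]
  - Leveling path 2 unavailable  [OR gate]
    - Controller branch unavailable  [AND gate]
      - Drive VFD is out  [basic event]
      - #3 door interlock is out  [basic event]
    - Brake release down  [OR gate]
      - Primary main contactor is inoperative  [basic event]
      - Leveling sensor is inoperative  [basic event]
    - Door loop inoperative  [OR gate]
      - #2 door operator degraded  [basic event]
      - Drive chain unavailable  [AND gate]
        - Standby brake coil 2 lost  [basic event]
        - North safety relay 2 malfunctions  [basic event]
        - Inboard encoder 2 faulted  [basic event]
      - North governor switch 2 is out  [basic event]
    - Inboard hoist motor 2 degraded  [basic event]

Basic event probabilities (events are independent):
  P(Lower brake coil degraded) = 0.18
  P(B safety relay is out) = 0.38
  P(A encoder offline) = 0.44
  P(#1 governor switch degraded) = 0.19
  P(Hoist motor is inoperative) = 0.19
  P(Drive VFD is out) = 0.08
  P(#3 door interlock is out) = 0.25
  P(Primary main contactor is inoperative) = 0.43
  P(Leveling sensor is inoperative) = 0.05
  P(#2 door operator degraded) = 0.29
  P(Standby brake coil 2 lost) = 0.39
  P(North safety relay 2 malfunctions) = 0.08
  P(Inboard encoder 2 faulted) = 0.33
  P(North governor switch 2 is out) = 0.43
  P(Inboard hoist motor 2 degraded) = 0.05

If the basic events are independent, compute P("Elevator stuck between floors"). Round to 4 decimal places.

0.9309

P(Leveling path unavailable) [AND] = 0.18 × 0.38 = 0.068400
P(Safety circuit down) [OR] = 1 − (1−0.44) × (1−0.19) × (1−0.19) = 0.632584
P(Controller branch unavailable) [AND] = 0.08 × 0.25 = 0.020000
P(Brake release down) [OR] = 1 − (1−0.43) × (1−0.05) = 0.458500
P(Drive chain unavailable) [AND] = 0.39 × 0.08 × 0.33 = 0.010296
P(Door loop inoperative) [OR] = 1 − (1−0.29) × (1−0.010296) × (1−0.43) = 0.599467
P(Leveling path 2 unavailable) [OR] = 1 − (1−0.020000) × (1−0.458500) × (1−0.599467) × (1−0.05) = 0.798077
P(Elevator stuck between floors) [OR] = 1 − (1−0.068400) × (1−0.632584) × (1−0.798077) = 0.930885
Rounded to 4 decimal places: P(Elevator stuck between floors) ≈ 0.9309.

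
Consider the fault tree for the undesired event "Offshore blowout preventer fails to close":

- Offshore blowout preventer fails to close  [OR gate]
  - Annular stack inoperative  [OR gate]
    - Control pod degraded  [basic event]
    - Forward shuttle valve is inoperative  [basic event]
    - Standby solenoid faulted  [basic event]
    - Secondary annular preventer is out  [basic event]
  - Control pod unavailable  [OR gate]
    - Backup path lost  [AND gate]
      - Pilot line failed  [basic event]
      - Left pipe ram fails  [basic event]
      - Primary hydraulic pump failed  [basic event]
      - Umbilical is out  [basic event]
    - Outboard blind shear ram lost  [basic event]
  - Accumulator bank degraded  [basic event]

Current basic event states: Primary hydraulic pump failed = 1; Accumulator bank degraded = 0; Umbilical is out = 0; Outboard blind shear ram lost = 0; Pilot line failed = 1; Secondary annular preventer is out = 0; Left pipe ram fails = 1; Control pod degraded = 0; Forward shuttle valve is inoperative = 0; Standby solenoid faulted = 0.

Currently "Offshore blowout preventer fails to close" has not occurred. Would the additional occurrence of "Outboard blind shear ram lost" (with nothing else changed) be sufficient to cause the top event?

Counterfactual: set "Outboard blind shear ram lost" to occurred.
Annular stack inoperative [OR]: Control pod degraded=not, Forward shuttle valve is inoperative=not, Standby solenoid faulted=not, Secondary annular preventer is out=not → no input occurs → does not occur.
Backup path lost [AND]: Pilot line failed=occurs, Left pipe ram fails=occurs, Primary hydraulic pump failed=occurs, Umbilical is out=not → not all inputs occur → does not occur.
Control pod unavailable [OR]: Backup path lost=not, Outboard blind shear ram lost=occurs → at least one input occurs → occurs.
Offshore blowout preventer fails to close [OR]: Annular stack inoperative=not, Control pod unavailable=occurs, Accumulator bank degraded=not → at least one input occurs → occurs.

Yes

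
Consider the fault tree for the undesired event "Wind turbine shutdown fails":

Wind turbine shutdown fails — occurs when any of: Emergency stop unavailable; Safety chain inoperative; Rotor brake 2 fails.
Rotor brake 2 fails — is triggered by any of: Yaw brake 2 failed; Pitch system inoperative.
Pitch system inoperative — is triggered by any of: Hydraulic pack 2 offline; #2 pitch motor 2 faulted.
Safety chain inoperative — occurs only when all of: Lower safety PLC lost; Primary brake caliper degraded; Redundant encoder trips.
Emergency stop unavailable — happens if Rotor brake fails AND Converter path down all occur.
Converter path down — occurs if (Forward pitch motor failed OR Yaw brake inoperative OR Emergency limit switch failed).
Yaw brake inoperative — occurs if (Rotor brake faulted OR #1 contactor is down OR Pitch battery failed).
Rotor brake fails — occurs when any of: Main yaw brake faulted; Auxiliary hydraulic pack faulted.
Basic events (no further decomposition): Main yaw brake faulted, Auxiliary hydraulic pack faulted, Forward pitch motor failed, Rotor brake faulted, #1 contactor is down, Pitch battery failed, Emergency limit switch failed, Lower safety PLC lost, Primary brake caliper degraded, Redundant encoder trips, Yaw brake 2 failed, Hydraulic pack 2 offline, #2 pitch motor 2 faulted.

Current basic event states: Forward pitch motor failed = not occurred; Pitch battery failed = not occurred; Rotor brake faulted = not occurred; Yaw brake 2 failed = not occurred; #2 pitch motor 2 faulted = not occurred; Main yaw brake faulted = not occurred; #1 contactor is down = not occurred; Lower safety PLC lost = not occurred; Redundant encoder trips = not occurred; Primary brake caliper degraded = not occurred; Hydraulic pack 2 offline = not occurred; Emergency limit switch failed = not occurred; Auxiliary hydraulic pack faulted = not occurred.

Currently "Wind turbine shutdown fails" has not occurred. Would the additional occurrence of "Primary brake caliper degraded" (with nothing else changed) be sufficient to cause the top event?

No

Counterfactual: set "Primary brake caliper degraded" to occurred.
Rotor brake fails [OR]: Main yaw brake faulted=not, Auxiliary hydraulic pack faulted=not → no input occurs → does not occur.
Yaw brake inoperative [OR]: Rotor brake faulted=not, #1 contactor is down=not, Pitch battery failed=not → no input occurs → does not occur.
Converter path down [OR]: Forward pitch motor failed=not, Yaw brake inoperative=not, Emergency limit switch failed=not → no input occurs → does not occur.
Emergency stop unavailable [AND]: Rotor brake fails=not, Converter path down=not → not all inputs occur → does not occur.
Safety chain inoperative [AND]: Lower safety PLC lost=not, Primary brake caliper degraded=occurs, Redundant encoder trips=not → not all inputs occur → does not occur.
Pitch system inoperative [OR]: Hydraulic pack 2 offline=not, #2 pitch motor 2 faulted=not → no input occurs → does not occur.
Rotor brake 2 fails [OR]: Yaw brake 2 failed=not, Pitch system inoperative=not → no input occurs → does not occur.
Wind turbine shutdown fails [OR]: Emergency stop unavailable=not, Safety chain inoperative=not, Rotor brake 2 fails=not → no input occurs → does not occur.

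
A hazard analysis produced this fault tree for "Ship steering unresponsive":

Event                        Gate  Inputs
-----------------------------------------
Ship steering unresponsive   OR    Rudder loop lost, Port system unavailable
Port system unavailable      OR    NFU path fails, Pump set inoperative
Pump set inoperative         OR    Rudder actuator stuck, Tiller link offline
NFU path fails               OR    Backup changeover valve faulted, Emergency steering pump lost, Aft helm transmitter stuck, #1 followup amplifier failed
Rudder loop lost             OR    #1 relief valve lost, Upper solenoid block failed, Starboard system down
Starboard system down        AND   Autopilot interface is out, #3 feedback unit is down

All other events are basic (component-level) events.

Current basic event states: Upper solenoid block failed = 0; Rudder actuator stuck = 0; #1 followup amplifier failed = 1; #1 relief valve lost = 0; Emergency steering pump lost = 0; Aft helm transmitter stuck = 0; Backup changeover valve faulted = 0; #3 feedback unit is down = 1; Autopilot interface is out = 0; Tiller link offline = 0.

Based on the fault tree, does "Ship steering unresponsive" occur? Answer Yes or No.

Starboard system down [AND]: Autopilot interface is out=not, #3 feedback unit is down=occurs → not all inputs occur → does not occur.
Rudder loop lost [OR]: #1 relief valve lost=not, Upper solenoid block failed=not, Starboard system down=not → no input occurs → does not occur.
NFU path fails [OR]: Backup changeover valve faulted=not, Emergency steering pump lost=not, Aft helm transmitter stuck=not, #1 followup amplifier failed=occurs → at least one input occurs → occurs.
Pump set inoperative [OR]: Rudder actuator stuck=not, Tiller link offline=not → no input occurs → does not occur.
Port system unavailable [OR]: NFU path fails=occurs, Pump set inoperative=not → at least one input occurs → occurs.
Ship steering unresponsive [OR]: Rudder loop lost=not, Port system unavailable=occurs → at least one input occurs → occurs.

Yes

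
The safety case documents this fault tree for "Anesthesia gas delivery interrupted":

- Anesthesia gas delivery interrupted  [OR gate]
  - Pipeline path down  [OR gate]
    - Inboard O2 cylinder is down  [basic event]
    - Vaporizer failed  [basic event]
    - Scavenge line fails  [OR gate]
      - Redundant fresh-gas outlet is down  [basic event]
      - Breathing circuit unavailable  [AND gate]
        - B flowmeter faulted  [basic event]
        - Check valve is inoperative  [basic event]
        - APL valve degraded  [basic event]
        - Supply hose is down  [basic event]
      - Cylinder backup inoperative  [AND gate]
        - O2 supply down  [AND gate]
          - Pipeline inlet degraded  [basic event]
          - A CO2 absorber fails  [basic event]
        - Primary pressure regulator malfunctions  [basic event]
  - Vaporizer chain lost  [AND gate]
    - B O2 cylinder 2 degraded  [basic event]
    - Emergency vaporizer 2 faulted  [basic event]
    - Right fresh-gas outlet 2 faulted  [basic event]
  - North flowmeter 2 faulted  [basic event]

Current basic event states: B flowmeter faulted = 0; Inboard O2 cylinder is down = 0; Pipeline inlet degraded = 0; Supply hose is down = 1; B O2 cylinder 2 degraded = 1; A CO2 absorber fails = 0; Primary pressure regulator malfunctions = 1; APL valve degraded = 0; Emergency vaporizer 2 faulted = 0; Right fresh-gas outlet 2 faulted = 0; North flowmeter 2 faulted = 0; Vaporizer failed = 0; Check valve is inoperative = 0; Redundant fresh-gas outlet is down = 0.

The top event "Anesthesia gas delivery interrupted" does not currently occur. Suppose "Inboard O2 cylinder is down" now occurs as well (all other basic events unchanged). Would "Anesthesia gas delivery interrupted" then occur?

Counterfactual: set "Inboard O2 cylinder is down" to occurred.
Breathing circuit unavailable [AND]: B flowmeter faulted=not, Check valve is inoperative=not, APL valve degraded=not, Supply hose is down=occurs → not all inputs occur → does not occur.
O2 supply down [AND]: Pipeline inlet degraded=not, A CO2 absorber fails=not → not all inputs occur → does not occur.
Cylinder backup inoperative [AND]: O2 supply down=not, Primary pressure regulator malfunctions=occurs → not all inputs occur → does not occur.
Scavenge line fails [OR]: Redundant fresh-gas outlet is down=not, Breathing circuit unavailable=not, Cylinder backup inoperative=not → no input occurs → does not occur.
Pipeline path down [OR]: Inboard O2 cylinder is down=occurs, Vaporizer failed=not, Scavenge line fails=not → at least one input occurs → occurs.
Vaporizer chain lost [AND]: B O2 cylinder 2 degraded=occurs, Emergency vaporizer 2 faulted=not, Right fresh-gas outlet 2 faulted=not → not all inputs occur → does not occur.
Anesthesia gas delivery interrupted [OR]: Pipeline path down=occurs, Vaporizer chain lost=not, North flowmeter 2 faulted=not → at least one input occurs → occurs.

Yes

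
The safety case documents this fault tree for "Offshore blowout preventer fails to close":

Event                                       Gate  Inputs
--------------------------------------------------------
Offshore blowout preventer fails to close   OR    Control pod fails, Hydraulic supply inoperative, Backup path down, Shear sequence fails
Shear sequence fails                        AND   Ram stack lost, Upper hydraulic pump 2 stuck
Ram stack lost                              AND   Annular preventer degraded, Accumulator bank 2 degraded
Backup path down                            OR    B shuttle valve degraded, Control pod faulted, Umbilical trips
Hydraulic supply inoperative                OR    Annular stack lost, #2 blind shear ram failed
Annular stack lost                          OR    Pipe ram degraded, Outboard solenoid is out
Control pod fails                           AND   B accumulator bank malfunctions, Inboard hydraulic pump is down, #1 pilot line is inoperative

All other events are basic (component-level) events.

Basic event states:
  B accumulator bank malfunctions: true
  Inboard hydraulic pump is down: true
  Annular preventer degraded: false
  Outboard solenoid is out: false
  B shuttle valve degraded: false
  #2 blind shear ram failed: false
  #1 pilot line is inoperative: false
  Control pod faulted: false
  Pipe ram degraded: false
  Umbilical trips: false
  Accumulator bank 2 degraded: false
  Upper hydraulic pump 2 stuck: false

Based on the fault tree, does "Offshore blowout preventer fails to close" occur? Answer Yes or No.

Control pod fails [AND]: B accumulator bank malfunctions=occurs, Inboard hydraulic pump is down=occurs, #1 pilot line is inoperative=not → not all inputs occur → does not occur.
Annular stack lost [OR]: Pipe ram degraded=not, Outboard solenoid is out=not → no input occurs → does not occur.
Hydraulic supply inoperative [OR]: Annular stack lost=not, #2 blind shear ram failed=not → no input occurs → does not occur.
Backup path down [OR]: B shuttle valve degraded=not, Control pod faulted=not, Umbilical trips=not → no input occurs → does not occur.
Ram stack lost [AND]: Annular preventer degraded=not, Accumulator bank 2 degraded=not → not all inputs occur → does not occur.
Shear sequence fails [AND]: Ram stack lost=not, Upper hydraulic pump 2 stuck=not → not all inputs occur → does not occur.
Offshore blowout preventer fails to close [OR]: Control pod fails=not, Hydraulic supply inoperative=not, Backup path down=not, Shear sequence fails=not → no input occurs → does not occur.

No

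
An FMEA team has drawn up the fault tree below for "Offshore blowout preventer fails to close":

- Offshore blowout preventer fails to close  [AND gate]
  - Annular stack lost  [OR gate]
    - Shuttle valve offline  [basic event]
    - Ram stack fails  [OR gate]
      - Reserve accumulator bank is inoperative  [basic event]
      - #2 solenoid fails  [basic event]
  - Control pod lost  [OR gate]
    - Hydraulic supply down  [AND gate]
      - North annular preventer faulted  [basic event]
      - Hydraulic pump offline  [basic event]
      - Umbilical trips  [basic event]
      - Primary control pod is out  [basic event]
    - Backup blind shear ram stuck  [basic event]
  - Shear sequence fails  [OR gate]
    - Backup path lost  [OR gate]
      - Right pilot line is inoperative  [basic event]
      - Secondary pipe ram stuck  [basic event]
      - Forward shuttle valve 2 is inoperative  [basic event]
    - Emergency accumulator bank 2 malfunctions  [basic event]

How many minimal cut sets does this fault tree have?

24

Ram stack fails [OR]: union of children's cut sets → 2 cut set(s).
Annular stack lost [OR]: union of children's cut sets → 3 cut set(s).
Hydraulic supply down [AND]: one cut set from each child combined → 1 × 1 × 1 × 1 = 1 cut set(s).
Control pod lost [OR]: union of children's cut sets → 2 cut set(s).
Backup path lost [OR]: union of children's cut sets → 3 cut set(s).
Shear sequence fails [OR]: union of children's cut sets → 4 cut set(s).
Offshore blowout preventer fails to close [AND]: one cut set from each child combined → 3 × 2 × 4 = 24 cut set(s).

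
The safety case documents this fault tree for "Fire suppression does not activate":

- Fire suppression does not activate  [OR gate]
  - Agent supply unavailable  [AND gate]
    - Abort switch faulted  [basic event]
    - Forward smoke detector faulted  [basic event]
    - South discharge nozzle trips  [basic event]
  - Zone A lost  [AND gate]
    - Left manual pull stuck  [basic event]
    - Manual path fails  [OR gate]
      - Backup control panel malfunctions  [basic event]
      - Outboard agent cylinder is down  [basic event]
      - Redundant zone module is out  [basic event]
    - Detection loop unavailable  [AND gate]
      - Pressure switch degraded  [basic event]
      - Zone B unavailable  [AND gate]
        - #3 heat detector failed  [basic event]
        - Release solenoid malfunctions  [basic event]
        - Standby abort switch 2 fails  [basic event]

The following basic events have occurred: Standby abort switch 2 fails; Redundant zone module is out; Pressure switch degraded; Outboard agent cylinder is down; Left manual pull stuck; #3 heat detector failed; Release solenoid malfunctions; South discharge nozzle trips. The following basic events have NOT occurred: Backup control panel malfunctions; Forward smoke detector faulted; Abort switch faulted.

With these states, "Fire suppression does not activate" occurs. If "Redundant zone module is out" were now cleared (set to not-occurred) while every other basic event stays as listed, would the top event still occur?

Yes

Counterfactual: set "Redundant zone module is out" to not occurred.
Agent supply unavailable [AND]: Abort switch faulted=not, Forward smoke detector faulted=not, South discharge nozzle trips=occurs → not all inputs occur → does not occur.
Manual path fails [OR]: Backup control panel malfunctions=not, Outboard agent cylinder is down=occurs, Redundant zone module is out=not → at least one input occurs → occurs.
Zone B unavailable [AND]: #3 heat detector failed=occurs, Release solenoid malfunctions=occurs, Standby abort switch 2 fails=occurs → all inputs occur → occurs.
Detection loop unavailable [AND]: Pressure switch degraded=occurs, Zone B unavailable=occurs → all inputs occur → occurs.
Zone A lost [AND]: Left manual pull stuck=occurs, Manual path fails=occurs, Detection loop unavailable=occurs → all inputs occur → occurs.
Fire suppression does not activate [OR]: Agent supply unavailable=not, Zone A lost=occurs → at least one input occurs → occurs.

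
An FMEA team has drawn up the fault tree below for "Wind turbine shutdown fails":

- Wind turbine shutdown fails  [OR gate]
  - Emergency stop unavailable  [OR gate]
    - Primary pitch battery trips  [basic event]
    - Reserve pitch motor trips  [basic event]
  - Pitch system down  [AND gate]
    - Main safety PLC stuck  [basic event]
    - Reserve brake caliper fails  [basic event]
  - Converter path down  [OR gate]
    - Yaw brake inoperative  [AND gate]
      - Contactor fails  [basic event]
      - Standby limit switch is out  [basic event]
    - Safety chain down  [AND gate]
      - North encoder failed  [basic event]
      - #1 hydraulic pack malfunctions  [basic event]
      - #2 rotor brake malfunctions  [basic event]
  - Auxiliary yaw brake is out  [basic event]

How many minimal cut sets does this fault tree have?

Emergency stop unavailable [OR]: union of children's cut sets → 2 cut set(s).
Pitch system down [AND]: one cut set from each child combined → 1 × 1 = 1 cut set(s).
Yaw brake inoperative [AND]: one cut set from each child combined → 1 × 1 = 1 cut set(s).
Safety chain down [AND]: one cut set from each child combined → 1 × 1 × 1 = 1 cut set(s).
Converter path down [OR]: union of children's cut sets → 2 cut set(s).
Wind turbine shutdown fails [OR]: union of children's cut sets → 6 cut set(s).
Minimal cut sets: {Primary pitch battery trips}; {Reserve pitch motor trips}; {Main safety PLC stuck, Reserve brake caliper fails}; {Contactor fails, Standby limit switch is out}; {#1 hydraulic pack malfunctions, #2 rotor brake malfunctions, North encoder failed}; {Auxiliary yaw brake is out}.

6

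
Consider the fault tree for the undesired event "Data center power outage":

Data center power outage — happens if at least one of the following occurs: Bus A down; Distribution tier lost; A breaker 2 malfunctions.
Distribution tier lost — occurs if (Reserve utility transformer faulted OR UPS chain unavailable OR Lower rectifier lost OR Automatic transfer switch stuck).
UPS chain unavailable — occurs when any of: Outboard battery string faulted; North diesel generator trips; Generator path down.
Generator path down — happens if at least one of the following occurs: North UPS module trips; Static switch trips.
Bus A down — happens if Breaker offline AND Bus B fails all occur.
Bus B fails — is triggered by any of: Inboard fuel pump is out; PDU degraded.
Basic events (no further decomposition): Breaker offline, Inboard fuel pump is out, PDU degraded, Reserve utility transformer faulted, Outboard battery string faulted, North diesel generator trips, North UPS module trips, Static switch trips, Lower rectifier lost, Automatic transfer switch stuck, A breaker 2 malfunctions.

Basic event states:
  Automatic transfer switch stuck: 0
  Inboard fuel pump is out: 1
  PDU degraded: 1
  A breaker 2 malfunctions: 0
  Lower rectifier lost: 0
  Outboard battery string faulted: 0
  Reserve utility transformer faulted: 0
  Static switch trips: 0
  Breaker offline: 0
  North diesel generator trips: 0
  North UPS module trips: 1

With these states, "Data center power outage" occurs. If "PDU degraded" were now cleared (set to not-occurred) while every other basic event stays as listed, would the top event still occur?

Yes

Counterfactual: set "PDU degraded" to not occurred.
Bus B fails [OR]: Inboard fuel pump is out=occurs, PDU degraded=not → at least one input occurs → occurs.
Bus A down [AND]: Breaker offline=not, Bus B fails=occurs → not all inputs occur → does not occur.
Generator path down [OR]: North UPS module trips=occurs, Static switch trips=not → at least one input occurs → occurs.
UPS chain unavailable [OR]: Outboard battery string faulted=not, North diesel generator trips=not, Generator path down=occurs → at least one input occurs → occurs.
Distribution tier lost [OR]: Reserve utility transformer faulted=not, UPS chain unavailable=occurs, Lower rectifier lost=not, Automatic transfer switch stuck=not → at least one input occurs → occurs.
Data center power outage [OR]: Bus A down=not, Distribution tier lost=occurs, A breaker 2 malfunctions=not → at least one input occurs → occurs.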